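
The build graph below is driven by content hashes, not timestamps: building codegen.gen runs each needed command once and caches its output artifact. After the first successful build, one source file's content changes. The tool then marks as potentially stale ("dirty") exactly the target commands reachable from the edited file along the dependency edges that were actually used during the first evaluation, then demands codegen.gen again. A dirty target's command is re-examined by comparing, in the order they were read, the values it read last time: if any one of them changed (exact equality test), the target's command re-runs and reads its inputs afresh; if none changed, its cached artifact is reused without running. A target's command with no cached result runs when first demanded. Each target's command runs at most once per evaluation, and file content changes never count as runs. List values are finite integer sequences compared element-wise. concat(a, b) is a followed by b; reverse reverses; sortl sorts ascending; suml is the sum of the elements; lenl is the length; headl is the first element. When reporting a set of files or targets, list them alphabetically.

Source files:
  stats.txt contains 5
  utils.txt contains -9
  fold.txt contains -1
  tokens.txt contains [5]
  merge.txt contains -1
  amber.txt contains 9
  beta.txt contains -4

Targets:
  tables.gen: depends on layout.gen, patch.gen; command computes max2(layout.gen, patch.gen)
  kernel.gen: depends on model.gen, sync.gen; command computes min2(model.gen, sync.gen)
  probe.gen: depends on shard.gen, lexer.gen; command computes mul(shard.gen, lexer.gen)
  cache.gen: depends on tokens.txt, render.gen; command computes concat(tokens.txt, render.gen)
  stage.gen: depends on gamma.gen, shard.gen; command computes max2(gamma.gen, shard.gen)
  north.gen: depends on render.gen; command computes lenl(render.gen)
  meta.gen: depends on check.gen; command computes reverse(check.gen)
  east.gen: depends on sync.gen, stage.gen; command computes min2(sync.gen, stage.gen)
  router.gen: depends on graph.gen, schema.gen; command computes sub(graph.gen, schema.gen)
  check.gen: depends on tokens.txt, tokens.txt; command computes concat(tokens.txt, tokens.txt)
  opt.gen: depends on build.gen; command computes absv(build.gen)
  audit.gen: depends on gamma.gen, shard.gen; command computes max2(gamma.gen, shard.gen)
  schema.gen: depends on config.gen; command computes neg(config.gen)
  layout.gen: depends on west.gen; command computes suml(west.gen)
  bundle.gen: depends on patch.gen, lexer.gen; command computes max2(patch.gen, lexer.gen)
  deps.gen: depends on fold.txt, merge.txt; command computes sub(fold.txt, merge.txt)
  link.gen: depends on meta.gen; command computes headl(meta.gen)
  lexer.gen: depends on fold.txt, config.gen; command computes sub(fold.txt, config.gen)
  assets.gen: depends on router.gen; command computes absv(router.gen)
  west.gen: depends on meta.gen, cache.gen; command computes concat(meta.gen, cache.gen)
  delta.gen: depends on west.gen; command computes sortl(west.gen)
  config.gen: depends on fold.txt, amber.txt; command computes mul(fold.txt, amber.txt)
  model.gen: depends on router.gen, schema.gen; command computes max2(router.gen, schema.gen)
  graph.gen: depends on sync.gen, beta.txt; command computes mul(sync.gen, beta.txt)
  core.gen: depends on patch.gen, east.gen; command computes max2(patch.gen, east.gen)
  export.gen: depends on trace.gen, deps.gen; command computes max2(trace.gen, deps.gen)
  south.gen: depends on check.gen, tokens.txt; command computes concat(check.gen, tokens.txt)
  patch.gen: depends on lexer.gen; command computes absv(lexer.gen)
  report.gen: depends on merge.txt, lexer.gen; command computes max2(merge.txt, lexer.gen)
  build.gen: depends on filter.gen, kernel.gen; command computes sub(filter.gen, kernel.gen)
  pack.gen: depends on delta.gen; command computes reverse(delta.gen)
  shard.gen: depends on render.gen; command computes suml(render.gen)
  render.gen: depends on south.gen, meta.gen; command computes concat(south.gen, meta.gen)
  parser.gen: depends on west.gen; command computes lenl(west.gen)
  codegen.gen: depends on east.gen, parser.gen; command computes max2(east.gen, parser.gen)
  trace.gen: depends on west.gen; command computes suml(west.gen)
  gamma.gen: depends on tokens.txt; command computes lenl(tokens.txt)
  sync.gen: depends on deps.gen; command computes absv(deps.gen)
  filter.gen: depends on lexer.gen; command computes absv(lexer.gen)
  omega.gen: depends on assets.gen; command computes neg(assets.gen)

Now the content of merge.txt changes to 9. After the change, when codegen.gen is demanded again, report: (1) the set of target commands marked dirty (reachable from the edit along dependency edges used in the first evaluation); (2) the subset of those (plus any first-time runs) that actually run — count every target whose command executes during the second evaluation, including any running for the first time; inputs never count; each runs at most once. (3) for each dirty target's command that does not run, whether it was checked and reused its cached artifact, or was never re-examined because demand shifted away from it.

Initial pass — values computed on the first demand:
  check.gen = concat([5], [5]) = [5, 5]
  deps.gen = sub(-1, -1) = 0
  gamma.gen = lenl([5]) = 1
  meta.gen = reverse([5, 5]) = [5, 5]
  south.gen = concat([5, 5], [5]) = [5, 5, 5]
  render.gen = concat([5, 5, 5], [5, 5]) = [5, 5, 5, 5, 5]
  cache.gen = concat([5], [5, 5, 5, 5, 5]) = [5, 5, 5, 5, 5, 5]
  shard.gen = suml([5, 5, 5, 5, 5]) = 25
  stage.gen = max2(1, 25) = 25
  sync.gen = absv(0) = 0
  east.gen = min2(0, 25) = 0
  west.gen = concat([5, 5], [5, 5, 5, 5, 5, 5]) = [5, 5, 5, 5, 5, 5, 5, 5]
  parser.gen = lenl([5, 5, 5, 5, 5, 5, 5, 5]) = 8
  codegen.gen = max2(0, 8) = 8

Second demand — change propagation:
  deps.gen: re-runs because merge.txt -1->9; new result -10.
  sync.gen: re-runs because deps.gen 0->-10; new result 10.
  east.gen: re-runs because sync.gen 0->10; new result 10.
  codegen.gen: re-runs because east.gen 0->10; new result 10.

Dirty set: codegen.gen, deps.gen, east.gen, sync.gen.
Run set: codegen.gen, deps.gen, east.gen, sync.gen (4 run).
All dirty target commands ended up running.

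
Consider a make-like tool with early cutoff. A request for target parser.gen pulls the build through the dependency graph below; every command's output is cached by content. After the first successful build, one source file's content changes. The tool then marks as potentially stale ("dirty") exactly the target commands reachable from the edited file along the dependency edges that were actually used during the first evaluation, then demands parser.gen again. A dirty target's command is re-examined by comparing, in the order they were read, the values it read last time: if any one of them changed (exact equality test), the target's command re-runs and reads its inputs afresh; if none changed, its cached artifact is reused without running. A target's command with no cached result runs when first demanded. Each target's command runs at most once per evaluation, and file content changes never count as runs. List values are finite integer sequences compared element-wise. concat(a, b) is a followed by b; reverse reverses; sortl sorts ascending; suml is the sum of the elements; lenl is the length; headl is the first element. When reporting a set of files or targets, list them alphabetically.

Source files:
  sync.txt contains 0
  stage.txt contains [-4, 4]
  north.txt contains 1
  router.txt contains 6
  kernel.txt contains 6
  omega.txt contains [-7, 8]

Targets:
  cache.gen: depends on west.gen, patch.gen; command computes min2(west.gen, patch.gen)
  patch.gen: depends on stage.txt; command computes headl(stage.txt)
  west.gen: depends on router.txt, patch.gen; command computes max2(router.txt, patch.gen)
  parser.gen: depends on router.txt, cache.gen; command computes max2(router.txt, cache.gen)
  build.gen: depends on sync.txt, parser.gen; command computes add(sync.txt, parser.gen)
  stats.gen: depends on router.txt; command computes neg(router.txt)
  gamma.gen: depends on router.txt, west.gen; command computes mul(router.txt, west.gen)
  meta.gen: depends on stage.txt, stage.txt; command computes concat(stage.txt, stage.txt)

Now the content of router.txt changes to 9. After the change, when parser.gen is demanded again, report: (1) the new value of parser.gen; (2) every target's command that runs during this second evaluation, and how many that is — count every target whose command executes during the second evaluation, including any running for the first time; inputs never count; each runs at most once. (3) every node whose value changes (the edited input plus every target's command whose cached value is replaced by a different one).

Demanding parser.gen again yields 9.
3 target commands run: cache.gen, parser.gen, west.gen.
The nodes whose values change: parser.gen, router.txt, west.gen.

First demand of the output computes:
  patch.gen = headl([-4, 4]) = -4
  west.gen = max2(6, -4) = 6
  cache.gen = min2(6, -4) = -4
  parser.gen = max2(6, -4) = 6

After the edit, cleaning proceeds:
  west.gen: a read changed (router.txt 6->9) — executes, giving 9.
  cache.gen: a read changed (west.gen 6->9) — executes, giving -4 — identical to its old value.
  parser.gen: a read changed (router.txt 6->9) — executes, giving 9.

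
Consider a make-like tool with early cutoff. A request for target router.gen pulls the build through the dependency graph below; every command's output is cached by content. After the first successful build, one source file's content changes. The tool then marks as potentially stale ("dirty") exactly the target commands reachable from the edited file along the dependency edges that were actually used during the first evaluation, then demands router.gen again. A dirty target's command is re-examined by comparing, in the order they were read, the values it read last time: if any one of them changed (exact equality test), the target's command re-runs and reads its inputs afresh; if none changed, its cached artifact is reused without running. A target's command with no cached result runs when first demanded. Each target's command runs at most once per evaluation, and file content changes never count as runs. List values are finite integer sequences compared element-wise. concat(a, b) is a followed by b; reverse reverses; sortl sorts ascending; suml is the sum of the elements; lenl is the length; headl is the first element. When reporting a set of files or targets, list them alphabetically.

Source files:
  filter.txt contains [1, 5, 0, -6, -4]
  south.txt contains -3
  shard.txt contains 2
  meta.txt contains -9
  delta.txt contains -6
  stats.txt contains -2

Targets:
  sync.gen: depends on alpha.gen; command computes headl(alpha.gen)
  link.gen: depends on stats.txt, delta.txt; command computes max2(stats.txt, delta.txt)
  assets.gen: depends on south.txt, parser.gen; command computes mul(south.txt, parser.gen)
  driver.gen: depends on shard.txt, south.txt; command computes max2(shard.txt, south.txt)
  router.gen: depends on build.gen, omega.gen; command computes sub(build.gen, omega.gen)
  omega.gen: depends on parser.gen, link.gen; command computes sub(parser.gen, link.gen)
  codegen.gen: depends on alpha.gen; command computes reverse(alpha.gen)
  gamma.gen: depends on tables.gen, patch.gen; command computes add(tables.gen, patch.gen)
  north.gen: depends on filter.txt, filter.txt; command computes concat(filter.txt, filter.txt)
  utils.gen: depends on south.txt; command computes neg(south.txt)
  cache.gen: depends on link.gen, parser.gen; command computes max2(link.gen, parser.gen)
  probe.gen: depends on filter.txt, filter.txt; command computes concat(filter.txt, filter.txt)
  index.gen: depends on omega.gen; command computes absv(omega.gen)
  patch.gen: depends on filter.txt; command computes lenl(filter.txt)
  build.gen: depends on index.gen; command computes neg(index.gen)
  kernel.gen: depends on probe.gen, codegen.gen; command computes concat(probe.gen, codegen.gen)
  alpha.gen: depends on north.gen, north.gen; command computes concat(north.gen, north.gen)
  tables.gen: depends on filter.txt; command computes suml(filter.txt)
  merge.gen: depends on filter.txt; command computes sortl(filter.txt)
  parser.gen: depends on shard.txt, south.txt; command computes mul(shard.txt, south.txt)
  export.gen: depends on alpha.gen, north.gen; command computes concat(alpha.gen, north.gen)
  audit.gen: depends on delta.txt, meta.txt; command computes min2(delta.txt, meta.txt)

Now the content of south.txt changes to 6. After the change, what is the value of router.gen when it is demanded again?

Demanding router.gen again yields -28.

First demand of the output computes:
  link.gen = max2(-2, -6) = -2
  parser.gen = mul(2, -3) = -6
  omega.gen = sub(-6, -2) = -4
  index.gen = absv(-4) = 4
  build.gen = neg(4) = -4
  router.gen = sub(-4, -4) = 0

After the edit, cleaning proceeds:
  parser.gen: a read changed (south.txt -3->6) — executes, giving 12.
  omega.gen: a read changed (parser.gen -6->12) — executes, giving 14.
  index.gen: a read changed (omega.gen -4->14) — executes, giving 14.
  build.gen: a read changed (index.gen 4->14) — executes, giving -14.
  router.gen: a read changed (build.gen -4->-14; omega.gen -4->14) — executes, giving -28.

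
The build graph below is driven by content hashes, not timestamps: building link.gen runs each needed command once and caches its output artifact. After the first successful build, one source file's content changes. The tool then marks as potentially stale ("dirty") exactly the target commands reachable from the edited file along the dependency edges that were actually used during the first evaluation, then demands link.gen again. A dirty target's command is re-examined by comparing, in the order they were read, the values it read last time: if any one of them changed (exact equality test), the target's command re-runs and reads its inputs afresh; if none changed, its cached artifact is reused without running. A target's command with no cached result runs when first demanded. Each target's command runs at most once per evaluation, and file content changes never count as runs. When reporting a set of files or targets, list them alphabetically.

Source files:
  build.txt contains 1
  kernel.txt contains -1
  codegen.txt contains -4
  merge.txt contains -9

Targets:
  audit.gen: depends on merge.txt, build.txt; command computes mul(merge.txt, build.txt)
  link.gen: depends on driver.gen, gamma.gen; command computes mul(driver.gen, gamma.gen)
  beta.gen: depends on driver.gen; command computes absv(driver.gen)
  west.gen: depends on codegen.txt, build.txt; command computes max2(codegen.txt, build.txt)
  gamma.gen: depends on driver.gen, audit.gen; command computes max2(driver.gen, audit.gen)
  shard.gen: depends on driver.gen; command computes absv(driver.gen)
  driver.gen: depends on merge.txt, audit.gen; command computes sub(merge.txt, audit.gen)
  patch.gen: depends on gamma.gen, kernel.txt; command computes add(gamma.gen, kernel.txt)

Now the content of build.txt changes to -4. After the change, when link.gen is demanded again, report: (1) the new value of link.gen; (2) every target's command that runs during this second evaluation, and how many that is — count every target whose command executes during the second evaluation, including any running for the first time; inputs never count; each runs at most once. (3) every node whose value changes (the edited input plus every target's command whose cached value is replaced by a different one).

Initial pass — values computed on the first demand:
  audit.gen = mul(-9, 1) = -9
  driver.gen = sub(-9, -9) = 0
  gamma.gen = max2(0, -9) = 0
  link.gen = mul(0, 0) = 0

Second demand — change propagation:
  audit.gen: re-runs because build.txt 1->-4; new result 36.
  driver.gen: re-runs because audit.gen -9->36; new result -45.
  gamma.gen: re-runs because driver.gen 0->-45; audit.gen -9->36; new result 36.
  link.gen: re-runs because driver.gen 0->-45; gamma.gen 0->36; new result -1620.

link.gen now evaluates to -1620.
Run set: audit.gen, driver.gen, gamma.gen, link.gen (4 run).
Changed values: audit.gen, build.txt, driver.gen, gamma.gen, link.gen.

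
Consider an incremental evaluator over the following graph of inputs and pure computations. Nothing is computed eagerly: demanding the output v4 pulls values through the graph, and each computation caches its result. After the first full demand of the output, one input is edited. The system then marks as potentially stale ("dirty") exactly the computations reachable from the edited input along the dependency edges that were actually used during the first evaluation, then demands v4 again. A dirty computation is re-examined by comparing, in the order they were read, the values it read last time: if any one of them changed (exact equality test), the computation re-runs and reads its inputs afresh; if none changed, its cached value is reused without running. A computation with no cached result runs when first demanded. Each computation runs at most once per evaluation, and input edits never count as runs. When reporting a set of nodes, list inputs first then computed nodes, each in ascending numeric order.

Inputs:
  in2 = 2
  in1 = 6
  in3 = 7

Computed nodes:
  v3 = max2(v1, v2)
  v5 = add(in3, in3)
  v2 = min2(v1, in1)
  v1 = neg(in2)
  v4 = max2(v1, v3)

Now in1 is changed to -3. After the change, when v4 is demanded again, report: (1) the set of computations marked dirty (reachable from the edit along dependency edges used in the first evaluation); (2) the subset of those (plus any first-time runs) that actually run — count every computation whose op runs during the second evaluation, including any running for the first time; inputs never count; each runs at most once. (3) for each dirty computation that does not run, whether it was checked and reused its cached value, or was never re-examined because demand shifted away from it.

Dirty set: v2, v3, v4.
Run set: v2, v3 (2 run).
Re-examined without running (cache reused): v4.
The important point: v3 recomputes to an identical value, and the output ends up unchanged.

Initial pass — values computed on the first demand:
  v1 = neg(2) = -2
  v2 = min2(-2, 6) = -2
  v3 = max2(-2, -2) = -2
  v4 = max2(-2, -2) = -2

Second demand — change propagation:
  v2: re-runs because in1 6->-3; new result -3.
  v3: re-runs because v2 -2->-3; new result -2 (unchanged).
  v4: re-examined; everything it read last time is the same (v1 unchanged, v3 unchanged) — cache -2 kept, no run.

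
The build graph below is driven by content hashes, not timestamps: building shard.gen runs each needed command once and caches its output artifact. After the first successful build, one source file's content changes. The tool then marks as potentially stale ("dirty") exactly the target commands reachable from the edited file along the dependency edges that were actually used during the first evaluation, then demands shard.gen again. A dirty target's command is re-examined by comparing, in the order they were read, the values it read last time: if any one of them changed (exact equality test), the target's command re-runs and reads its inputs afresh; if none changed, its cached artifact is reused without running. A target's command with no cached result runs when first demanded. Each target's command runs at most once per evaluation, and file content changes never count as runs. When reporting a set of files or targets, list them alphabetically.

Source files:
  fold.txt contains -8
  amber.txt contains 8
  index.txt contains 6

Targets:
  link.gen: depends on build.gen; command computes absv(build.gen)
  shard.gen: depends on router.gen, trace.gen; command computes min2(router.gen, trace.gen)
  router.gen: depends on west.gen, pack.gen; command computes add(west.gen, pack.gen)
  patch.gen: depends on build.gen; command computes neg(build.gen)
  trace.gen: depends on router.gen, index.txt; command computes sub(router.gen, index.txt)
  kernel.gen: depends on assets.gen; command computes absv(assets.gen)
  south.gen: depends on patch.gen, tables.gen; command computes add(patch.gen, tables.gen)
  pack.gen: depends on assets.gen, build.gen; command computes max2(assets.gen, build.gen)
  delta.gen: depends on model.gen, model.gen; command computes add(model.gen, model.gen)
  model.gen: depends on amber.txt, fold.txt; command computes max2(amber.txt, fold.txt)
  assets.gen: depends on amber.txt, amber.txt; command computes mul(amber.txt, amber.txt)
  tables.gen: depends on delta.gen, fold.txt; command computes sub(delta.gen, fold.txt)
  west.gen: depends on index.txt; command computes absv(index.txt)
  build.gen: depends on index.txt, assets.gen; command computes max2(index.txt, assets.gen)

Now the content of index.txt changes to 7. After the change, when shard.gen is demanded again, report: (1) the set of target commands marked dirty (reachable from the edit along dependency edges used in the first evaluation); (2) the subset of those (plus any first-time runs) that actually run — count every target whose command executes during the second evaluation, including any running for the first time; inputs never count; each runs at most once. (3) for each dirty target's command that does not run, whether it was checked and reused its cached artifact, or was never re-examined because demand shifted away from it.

Dirty set: build.gen, pack.gen, router.gen, shard.gen, trace.gen, west.gen.
Run set: build.gen, router.gen, shard.gen, trace.gen, west.gen (5 run).
Re-examined without running (cache reused): pack.gen.
The important point: at pack.gen every value read last time is unchanged, so the dirty flag clears without a run.

Initial pass — values computed on the first demand:
  assets.gen = mul(8, 8) = 64
  build.gen = max2(6, 64) = 64
  pack.gen = max2(64, 64) = 64
  west.gen = absv(6) = 6
  router.gen = add(6, 64) = 70
  trace.gen = sub(70, 6) = 64
  shard.gen = min2(70, 64) = 64

Second demand — change propagation:
  build.gen: re-runs because index.txt 6->7; new result 64 (unchanged).
  pack.gen: re-examined; everything it read last time is the same (assets.gen unchanged, build.gen unchanged) — cache 64 kept, no run.
  west.gen: re-runs because index.txt 6->7; new result 7.
  router.gen: re-runs because west.gen 6->7; new result 71.
  trace.gen: re-runs because router.gen 70->71; index.txt 6->7; new result 64 (unchanged).
  shard.gen: re-runs because router.gen 70->71; new result 64 (unchanged).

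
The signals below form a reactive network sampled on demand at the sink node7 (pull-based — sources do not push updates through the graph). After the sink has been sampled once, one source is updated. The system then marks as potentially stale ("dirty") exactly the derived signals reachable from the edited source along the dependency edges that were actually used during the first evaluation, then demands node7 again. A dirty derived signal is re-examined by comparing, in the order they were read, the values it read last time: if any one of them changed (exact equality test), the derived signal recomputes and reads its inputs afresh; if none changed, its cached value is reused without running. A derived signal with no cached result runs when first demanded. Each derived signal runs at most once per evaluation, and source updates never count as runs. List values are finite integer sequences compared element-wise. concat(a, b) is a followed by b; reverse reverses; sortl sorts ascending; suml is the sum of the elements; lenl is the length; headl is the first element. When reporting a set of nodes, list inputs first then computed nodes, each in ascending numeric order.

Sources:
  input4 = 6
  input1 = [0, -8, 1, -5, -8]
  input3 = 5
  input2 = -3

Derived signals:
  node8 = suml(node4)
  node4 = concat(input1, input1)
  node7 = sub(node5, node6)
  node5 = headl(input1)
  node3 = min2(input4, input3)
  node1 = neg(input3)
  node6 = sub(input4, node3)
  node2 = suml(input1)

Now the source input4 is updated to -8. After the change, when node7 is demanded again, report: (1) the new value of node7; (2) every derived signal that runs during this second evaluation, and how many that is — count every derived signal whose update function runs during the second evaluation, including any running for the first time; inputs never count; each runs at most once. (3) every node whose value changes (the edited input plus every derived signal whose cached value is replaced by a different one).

Initial pass — values computed on the first demand:
  node3 = min2(6, 5) = 5
  node5 = headl([0, -8, 1, -5, -8]) = 0
  node6 = sub(6, 5) = 1
  node7 = sub(0, 1) = -1

Second demand — change propagation:
  node3: re-runs because input4 6->-8; new result -8.
  node6: re-runs because input4 6->-8; node3 5->-8; new result 0.
  node7: re-runs because node6 1->0; new result 0.

node7 now evaluates to 0.
Run set: node3, node6, node7 (3 run).
Changed values: input4, node3, node6, node7.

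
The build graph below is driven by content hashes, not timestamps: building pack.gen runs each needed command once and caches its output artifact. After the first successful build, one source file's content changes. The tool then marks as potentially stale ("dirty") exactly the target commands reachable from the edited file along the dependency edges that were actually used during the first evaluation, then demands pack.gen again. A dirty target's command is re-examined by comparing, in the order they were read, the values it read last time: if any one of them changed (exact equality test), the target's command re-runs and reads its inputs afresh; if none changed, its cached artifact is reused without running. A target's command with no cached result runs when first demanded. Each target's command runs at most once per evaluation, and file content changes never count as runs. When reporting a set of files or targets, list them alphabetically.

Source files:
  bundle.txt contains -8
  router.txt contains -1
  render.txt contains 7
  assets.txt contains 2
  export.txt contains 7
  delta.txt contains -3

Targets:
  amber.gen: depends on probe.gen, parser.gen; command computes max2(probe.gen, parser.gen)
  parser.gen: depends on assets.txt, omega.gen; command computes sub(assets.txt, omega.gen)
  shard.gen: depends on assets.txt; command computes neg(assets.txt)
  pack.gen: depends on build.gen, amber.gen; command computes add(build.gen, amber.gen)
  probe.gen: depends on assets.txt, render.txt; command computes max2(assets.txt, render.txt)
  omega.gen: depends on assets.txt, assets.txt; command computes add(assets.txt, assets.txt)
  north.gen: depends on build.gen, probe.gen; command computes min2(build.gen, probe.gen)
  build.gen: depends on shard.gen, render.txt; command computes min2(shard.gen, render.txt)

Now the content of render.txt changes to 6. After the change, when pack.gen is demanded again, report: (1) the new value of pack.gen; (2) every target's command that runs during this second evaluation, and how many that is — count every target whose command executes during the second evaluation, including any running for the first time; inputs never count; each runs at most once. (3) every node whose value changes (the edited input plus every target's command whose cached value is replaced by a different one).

pack.gen now evaluates to 4.
Run set: amber.gen, build.gen, pack.gen, probe.gen (4 run).
Changed values: amber.gen, pack.gen, probe.gen, render.txt.

Initial pass — values computed on the first demand:
  omega.gen = add(2, 2) = 4
  parser.gen = sub(2, 4) = -2
  probe.gen = max2(2, 7) = 7
  amber.gen = max2(7, -2) = 7
  shard.gen = neg(2) = -2
  build.gen = min2(-2, 7) = -2
  pack.gen = add(-2, 7) = 5

Second demand — change propagation:
  build.gen: re-runs because render.txt 7->6; new result -2 (unchanged).
  probe.gen: re-runs because render.txt 7->6; new result 6.
  amber.gen: re-runs because probe.gen 7->6; new result 6.
  pack.gen: re-runs because amber.gen 7->6; new result 4.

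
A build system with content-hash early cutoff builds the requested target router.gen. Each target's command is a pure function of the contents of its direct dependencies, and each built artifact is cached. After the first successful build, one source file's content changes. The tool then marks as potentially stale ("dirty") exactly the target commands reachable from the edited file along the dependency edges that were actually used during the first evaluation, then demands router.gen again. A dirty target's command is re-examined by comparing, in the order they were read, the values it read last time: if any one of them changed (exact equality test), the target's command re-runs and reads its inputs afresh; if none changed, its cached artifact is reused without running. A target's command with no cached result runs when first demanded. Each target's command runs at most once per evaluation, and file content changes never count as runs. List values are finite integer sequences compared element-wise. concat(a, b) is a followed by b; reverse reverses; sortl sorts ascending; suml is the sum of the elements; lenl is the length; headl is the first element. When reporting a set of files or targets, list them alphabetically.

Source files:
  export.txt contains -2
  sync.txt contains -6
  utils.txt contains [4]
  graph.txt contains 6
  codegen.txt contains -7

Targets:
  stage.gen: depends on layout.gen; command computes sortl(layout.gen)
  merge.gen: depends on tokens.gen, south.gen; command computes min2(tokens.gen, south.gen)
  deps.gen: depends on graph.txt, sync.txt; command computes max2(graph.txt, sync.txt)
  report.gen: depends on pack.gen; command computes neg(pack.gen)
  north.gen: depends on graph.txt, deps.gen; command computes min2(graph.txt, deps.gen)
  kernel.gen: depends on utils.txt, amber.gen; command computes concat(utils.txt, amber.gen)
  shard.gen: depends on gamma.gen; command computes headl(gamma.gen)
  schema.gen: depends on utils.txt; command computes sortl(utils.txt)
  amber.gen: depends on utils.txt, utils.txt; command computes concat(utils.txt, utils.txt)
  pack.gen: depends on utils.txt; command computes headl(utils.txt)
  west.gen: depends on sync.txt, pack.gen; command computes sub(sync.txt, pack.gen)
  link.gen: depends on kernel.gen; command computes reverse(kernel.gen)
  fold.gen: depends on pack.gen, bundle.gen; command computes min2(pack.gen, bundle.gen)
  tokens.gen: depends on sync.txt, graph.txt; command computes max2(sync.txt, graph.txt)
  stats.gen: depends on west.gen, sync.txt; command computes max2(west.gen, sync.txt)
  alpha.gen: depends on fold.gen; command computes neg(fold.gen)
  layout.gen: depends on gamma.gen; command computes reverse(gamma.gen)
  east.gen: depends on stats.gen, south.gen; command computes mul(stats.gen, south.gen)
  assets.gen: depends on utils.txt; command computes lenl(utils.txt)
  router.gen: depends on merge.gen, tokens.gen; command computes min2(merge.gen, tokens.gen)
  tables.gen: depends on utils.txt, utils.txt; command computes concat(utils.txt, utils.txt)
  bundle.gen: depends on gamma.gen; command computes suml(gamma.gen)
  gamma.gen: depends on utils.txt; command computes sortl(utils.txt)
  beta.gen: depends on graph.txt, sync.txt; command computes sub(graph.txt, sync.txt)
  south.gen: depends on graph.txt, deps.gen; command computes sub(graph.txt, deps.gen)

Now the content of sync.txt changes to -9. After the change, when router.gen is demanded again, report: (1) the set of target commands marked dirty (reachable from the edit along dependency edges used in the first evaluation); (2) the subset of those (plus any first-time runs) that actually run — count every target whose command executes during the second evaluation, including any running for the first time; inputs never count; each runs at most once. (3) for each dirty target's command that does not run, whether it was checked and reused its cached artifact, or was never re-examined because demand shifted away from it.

Marked dirty: deps.gen, merge.gen, router.gen, south.gen, tokens.gen.
Target commands that run: deps.gen, tokens.gen — 2 in total.
Checked but reused from cache: merge.gen, router.gen, south.gen.
Key observation: the cutoff stops propagation at south.gen — its inputs' values are unchanged, so it reuses its cache.

First evaluation (everything demanded from the output):
  deps.gen = max2(6, -6) = 6
  south.gen = sub(6, 6) = 0
  tokens.gen = max2(-6, 6) = 6
  merge.gen = min2(6, 0) = 0
  router.gen = min2(0, 6) = 0

Propagation after the edit:
  deps.gen: runs — sync.txt -6->-9; result 6 (same value as before).
  south.gen: checked — values it read are unchanged (graph.txt unchanged, deps.gen unchanged); reused cached 0 without running.
  tokens.gen: runs — sync.txt -6->-9; result 6 (same value as before).
  merge.gen: checked — values it read are unchanged (tokens.gen unchanged, south.gen unchanged); reused cached 0 without running.
  router.gen: checked — values it read are unchanged (merge.gen unchanged, tokens.gen unchanged); reused cached 0 without running.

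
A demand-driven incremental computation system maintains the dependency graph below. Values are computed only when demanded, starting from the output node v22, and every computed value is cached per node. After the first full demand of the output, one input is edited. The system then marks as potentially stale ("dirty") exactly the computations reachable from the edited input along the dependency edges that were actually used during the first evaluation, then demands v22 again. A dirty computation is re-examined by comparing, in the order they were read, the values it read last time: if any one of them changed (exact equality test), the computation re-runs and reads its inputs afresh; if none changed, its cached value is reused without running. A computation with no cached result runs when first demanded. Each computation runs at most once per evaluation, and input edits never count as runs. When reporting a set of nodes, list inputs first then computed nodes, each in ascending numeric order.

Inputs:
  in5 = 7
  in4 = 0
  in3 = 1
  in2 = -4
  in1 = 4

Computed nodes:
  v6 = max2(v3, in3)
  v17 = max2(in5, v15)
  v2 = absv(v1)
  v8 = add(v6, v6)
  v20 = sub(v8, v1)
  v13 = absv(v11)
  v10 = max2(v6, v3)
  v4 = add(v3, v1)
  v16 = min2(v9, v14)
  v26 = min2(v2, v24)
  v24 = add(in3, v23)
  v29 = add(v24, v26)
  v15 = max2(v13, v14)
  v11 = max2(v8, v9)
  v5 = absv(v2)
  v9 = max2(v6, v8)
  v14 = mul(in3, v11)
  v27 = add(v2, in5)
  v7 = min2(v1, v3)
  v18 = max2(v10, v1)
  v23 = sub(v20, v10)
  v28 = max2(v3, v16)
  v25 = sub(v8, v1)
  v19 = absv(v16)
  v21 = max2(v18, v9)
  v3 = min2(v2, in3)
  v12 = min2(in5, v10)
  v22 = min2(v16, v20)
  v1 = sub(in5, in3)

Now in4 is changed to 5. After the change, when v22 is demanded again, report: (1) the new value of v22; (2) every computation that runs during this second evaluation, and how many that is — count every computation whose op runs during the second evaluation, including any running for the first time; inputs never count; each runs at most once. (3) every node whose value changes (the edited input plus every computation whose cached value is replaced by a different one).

First evaluation (everything demanded from the output):
  v1 = sub(7, 1) = 6
  v2 = absv(6) = 6
  v3 = min2(6, 1) = 1
  v6 = max2(1, 1) = 1
  v8 = add(1, 1) = 2
  v9 = max2(1, 2) = 2
  v11 = max2(2, 2) = 2
  v14 = mul(1, 2) = 2
  v16 = min2(2, 2) = 2
  v20 = sub(2, 6) = -4
  v22 = min2(2, -4) = -4

Propagation after the edit:
  in4 feeds no computation that the output demands — nothing is marked dirty and nothing runs.

Key observation: in4 is never demanded by the output, so the edit triggers no recomputation at all.

New value of v22: -4.
Computations that run: none — 0 in total.
Values that change: in4.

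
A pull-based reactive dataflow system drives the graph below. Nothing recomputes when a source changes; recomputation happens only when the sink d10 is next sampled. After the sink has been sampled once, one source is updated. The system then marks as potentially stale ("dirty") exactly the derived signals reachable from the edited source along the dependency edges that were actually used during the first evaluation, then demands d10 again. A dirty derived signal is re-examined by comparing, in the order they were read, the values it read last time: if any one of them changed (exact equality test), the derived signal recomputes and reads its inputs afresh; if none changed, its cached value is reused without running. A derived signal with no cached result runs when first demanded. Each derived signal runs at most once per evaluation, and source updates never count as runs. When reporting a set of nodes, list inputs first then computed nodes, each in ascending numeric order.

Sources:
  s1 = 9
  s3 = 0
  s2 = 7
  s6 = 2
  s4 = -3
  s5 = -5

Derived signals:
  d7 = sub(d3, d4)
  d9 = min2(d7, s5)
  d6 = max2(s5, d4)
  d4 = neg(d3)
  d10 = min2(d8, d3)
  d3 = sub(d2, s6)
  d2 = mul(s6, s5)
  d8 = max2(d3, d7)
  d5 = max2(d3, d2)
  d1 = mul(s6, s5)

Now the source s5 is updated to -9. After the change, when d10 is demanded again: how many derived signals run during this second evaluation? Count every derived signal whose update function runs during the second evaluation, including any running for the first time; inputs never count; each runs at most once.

First evaluation (everything demanded from the output):
  d2 = mul(2, -5) = -10
  d3 = sub(-10, 2) = -12
  d4 = neg(-12) = 12
  d7 = sub(-12, 12) = -24
  d8 = max2(-12, -24) = -12
  d10 = min2(-12, -12) = -12

Propagation after the edit:
  d2: runs — s5 -5->-9; result -18.
  d3: runs — d2 -10->-18; result -20.
  d4: runs — d3 -12->-20; result 20.
  d7: runs — d3 -12->-20; d4 12->20; result -40.
  d8: runs — d3 -12->-20; d7 -24->-40; result -20.
  d10: runs — d8 -12->-20; d3 -12->-20; result -20.

Derived signals that run: d2, d3, d4, d7, d8, d10 — 6 in total.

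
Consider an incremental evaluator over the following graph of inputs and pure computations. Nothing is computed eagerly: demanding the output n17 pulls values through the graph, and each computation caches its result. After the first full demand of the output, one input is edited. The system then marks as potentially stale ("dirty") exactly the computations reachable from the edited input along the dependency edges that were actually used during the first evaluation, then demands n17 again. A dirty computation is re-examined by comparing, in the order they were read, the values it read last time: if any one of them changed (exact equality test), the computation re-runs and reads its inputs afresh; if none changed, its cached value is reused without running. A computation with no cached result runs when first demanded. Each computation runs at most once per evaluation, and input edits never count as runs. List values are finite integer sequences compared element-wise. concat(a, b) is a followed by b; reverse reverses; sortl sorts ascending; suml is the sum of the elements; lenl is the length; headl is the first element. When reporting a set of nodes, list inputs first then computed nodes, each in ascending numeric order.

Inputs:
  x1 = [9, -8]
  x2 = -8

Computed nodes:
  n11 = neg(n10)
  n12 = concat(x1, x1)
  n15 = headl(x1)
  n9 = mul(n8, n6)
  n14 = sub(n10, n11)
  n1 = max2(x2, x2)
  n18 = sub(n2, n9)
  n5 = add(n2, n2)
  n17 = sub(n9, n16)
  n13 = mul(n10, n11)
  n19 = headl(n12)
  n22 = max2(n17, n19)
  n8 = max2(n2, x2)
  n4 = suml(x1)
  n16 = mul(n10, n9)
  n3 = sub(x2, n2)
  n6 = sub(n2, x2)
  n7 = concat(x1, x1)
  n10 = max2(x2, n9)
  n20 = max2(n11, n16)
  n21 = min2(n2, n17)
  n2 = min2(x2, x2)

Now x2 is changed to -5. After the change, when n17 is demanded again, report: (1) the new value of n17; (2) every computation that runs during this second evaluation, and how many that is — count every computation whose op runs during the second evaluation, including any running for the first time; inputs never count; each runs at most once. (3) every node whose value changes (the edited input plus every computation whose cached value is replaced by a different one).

Initial pass — values computed on the first demand:
  n2 = min2(-8, -8) = -8
  n6 = sub(-8, -8) = 0
  n8 = max2(-8, -8) = -8
  n9 = mul(-8, 0) = 0
  n10 = max2(-8, 0) = 0
  n16 = mul(0, 0) = 0
  n17 = sub(0, 0) = 0

Second demand — change propagation:
  n2: re-runs because x2 -8->-5; x2 -8->-5; new result -5.
  n6: re-runs because n2 -8->-5; x2 -8->-5; new result 0 (unchanged).
  n8: re-runs because n2 -8->-5; x2 -8->-5; new result -5.
  n9: re-runs because n8 -8->-5; new result 0 (unchanged).
  n10: re-runs because x2 -8->-5; new result 0 (unchanged).
  n16: re-examined; everything it read last time is the same (n10 unchanged, n9 unchanged) — cache 0 kept, no run.
  n17: re-examined; everything it read last time is the same (n9 unchanged, n16 unchanged) — cache 0 kept, no run.

The important point: at n16 every value read last time is unchanged, so the dirty flag clears without a run.

n17 now evaluates to 0.
Run set: n2, n6, n8, n9, n10 (5 run).
Changed values: x2, n2, n8.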